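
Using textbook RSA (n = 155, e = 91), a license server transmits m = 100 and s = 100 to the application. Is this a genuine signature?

genuine

Squares mod 155: s^1≡100, s^2≡80, s^4≡45, s^8≡10, s^16≡100, s^32≡80, s^64≡45
91 = 64 + 16 + 8 + 2 + 1, so s^91 ≡ 45·100·10·80·100 ≡ 100 (mod 155)
Since 100 equals the digest 100, verification succeeds.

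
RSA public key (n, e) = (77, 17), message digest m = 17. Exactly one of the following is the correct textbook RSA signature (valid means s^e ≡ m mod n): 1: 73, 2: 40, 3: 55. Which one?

Candidate 1: 73^17 mod 77 = 61
Candidate 2: 40^17 mod 77 = 17
  → matches m = 17
Candidate 3: 55^17 mod 77 = 55

2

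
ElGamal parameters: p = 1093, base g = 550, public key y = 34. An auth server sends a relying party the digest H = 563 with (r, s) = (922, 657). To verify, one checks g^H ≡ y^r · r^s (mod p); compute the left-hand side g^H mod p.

307

550^2 = 302500 ≡ 832
550^4 ≡ 832^2 = 692224 ≡ 355
550^8 ≡ 355^2 = 126025 ≡ 330
550^16 ≡ 330^2 = 108900 ≡ 693
550^32 ≡ 693^2 = 480249 ≡ 422
550^64 ≡ 422^2 = 178084 ≡ 1018
550^128 ≡ 1018^2 = 1036324 ≡ 160
550^256 ≡ 160^2 = 25600 ≡ 461
550^512 ≡ 461^2 = 212521 ≡ 479
563 = 512 + 32 + 16 + 2 + 1, so 550^563 ≡ 479·422·693·832·550 ≡ 307 (mod 1093)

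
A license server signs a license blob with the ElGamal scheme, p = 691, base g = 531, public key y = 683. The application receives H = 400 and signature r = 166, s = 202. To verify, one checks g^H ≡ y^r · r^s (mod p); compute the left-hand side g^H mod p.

604

531^2 = 281961 ≡ 33
531^4 ≡ 33^2 = 1089 ≡ 398
531^8 ≡ 398^2 = 158404 ≡ 165
531^16 ≡ 165^2 = 27225 ≡ 276
531^32 ≡ 276^2 = 76176 ≡ 166
531^64 ≡ 166^2 = 27556 ≡ 607
531^128 ≡ 607^2 = 368449 ≡ 146
531^256 ≡ 146^2 = 21316 ≡ 586
400 = 256 + 128 + 16, so 531^400 ≡ 586·146·276 ≡ 604 (mod 691)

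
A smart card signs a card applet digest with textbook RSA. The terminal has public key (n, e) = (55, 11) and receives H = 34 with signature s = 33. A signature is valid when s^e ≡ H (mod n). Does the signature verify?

Squares mod 55: s^1≡33, s^2≡44, s^4≡11, s^8≡11
11 = 8 + 2 + 1, so s^11 ≡ 11·44·33 ≡ 22 (mod 55)
s^11 mod 55 = 22, but H = 34.

does not verify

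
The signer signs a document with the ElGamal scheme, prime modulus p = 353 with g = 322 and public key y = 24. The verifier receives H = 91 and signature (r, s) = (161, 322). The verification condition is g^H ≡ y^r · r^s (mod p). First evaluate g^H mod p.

190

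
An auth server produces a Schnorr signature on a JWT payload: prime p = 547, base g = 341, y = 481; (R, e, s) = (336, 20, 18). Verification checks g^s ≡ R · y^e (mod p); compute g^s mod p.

341^2 = 116281 ≡ 317
341^4 ≡ 317^2 = 100489 ≡ 388
341^8 ≡ 388^2 = 150544 ≡ 119
341^16 ≡ 119^2 = 14161 ≡ 486
18 = 16 + 2, so 341^18 ≡ 486·317 ≡ 355 (mod 547)

355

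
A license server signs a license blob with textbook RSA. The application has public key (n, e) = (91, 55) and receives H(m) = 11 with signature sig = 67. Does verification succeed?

sig^55 mod 91 = 11
Since 11 equals the digest 11, verification succeeds.

passes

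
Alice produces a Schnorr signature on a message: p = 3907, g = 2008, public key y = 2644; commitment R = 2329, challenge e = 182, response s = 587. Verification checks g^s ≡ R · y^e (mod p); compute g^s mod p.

2008^2 = 4032064 ≡ 40
2008^4 ≡ 40^2 = 1600
2008^8 ≡ 1600^2 = 2560000 ≡ 915
2008^16 ≡ 915^2 = 837225 ≡ 1127
2008^32 ≡ 1127^2 = 1270129 ≡ 354
2008^64 ≡ 354^2 = 125316 ≡ 292
2008^128 ≡ 292^2 = 85264 ≡ 3217
2008^256 ≡ 3217^2 = 10349089 ≡ 3353
2008^512 ≡ 3353^2 = 11242609 ≡ 2170
587 = 512 + 64 + 8 + 2 + 1, so 2008^587 ≡ 2170·292·915·40·2008 ≡ 3492 (mod 3907)

3492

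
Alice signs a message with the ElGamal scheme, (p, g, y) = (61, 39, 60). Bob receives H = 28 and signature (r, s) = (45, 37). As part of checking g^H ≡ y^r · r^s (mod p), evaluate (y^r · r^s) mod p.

15

Squares mod 61: 60^1≡60, 60^2≡1, 60^4≡1, 60^8≡1, 60^16≡1, 60^32≡1
45 = 32 + 8 + 4 + 1, so 60^45 ≡ 1·1·1·60 ≡ 60 (mod 61)
Squares mod 61: 45^1≡45, 45^2≡12, 45^4≡22, 45^8≡57, 45^16≡16, 45^32≡12
37 = 32 + 4 + 1, so 45^37 ≡ 12·22·45 ≡ 46 (mod 61)
y^r · r^s ≡ 60·46 = 2760 ≡ 15 (mod 61)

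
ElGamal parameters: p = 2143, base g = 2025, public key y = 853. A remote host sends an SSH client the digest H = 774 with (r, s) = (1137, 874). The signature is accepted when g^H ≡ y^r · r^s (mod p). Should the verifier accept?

reject

Left side g^H mod p:
2025^774 mod 2143 = 512
Right side y^r · r^s mod p:
853^1137 mod 2143 = 67
1137^874 mod 2143 = 1438
67·1438 = 96346 ≡ 2054 (mod 2143)
512 ≠ 2054, so verification fails.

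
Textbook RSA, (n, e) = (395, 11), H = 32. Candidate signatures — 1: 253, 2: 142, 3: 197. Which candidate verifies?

Candidate 1: Squares mod 395: 253^1≡253, 253^2≡19, 253^4≡361, 253^8≡366; 11 = 8 + 2 + 1, so 253^11 ≡ 366·19·253 ≡ 32 (mod 395)
  → matches H = 32
Candidate 2: Squares mod 395: 142^1≡142, 142^2≡19, 142^4≡361, 142^8≡366; 11 = 8 + 2 + 1, so 142^11 ≡ 366·19·142 ≡ 363 (mod 395)
Candidate 3: Squares mod 395: 197^1≡197, 197^2≡99, 197^4≡321, 197^8≡341; 11 = 8 + 2 + 1, so 197^11 ≡ 341·99·197 ≡ 303 (mod 395)

1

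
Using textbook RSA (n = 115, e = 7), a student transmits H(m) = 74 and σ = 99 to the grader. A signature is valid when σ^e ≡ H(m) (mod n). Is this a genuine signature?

genuine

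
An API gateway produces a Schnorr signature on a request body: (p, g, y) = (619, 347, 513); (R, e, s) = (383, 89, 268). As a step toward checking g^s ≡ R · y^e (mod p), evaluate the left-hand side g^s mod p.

438

347^2 = 120409 ≡ 323
347^4 ≡ 323^2 = 104329 ≡ 337
347^8 ≡ 337^2 = 113569 ≡ 292
347^16 ≡ 292^2 = 85264 ≡ 461
347^32 ≡ 461^2 = 212521 ≡ 204
347^64 ≡ 204^2 = 41616 ≡ 143
347^128 ≡ 143^2 = 20449 ≡ 22
347^256 ≡ 22^2 = 484
268 = 256 + 8 + 4, so 347^268 ≡ 484·292·337 ≡ 438 (mod 619)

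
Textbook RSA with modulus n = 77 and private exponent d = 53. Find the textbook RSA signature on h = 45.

12

h^53 mod 77 = 12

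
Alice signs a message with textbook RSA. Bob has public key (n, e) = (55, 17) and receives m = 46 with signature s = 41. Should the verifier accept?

accept

s^2 ≡ 41^2 = 1681 ≡ 31
s^4 ≡ 31^2 = 961 ≡ 26
s^8 ≡ 26^2 = 676 ≡ 16
s^16 ≡ 16^2 = 256 ≡ 36
17 = 16 + 1, so s^17 ≡ 36·41 ≡ 46 (mod 55)
Since 46 equals the digest 46, verification succeeds.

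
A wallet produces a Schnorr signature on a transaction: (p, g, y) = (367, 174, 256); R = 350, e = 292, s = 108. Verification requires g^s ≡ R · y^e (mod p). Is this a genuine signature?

genuine

g^s mod p:
174^2 = 30276 ≡ 182
174^4 ≡ 182^2 = 33124 ≡ 94
174^8 ≡ 94^2 = 8836 ≡ 28
174^16 ≡ 28^2 = 784 ≡ 50
174^32 ≡ 50^2 = 2500 ≡ 298
174^64 ≡ 298^2 = 88804 ≡ 357
108 = 64 + 32 + 8 + 4, so 174^108 ≡ 357·298·28·94 ≡ 164 (mod 367)
R · y^e mod p:
256^2 = 65536 ≡ 210
256^4 ≡ 210^2 = 44100 ≡ 60
256^8 ≡ 60^2 = 3600 ≡ 297
256^16 ≡ 297^2 = 88209 ≡ 129
256^32 ≡ 129^2 = 16641 ≡ 126
256^64 ≡ 126^2 = 15876 ≡ 95
256^128 ≡ 95^2 = 9025 ≡ 217
256^256 ≡ 217^2 = 47089 ≡ 113
292 = 256 + 32 + 4, so 256^292 ≡ 113·126·60 ≡ 271 (mod 367)
350·271 = 94850 ≡ 164 (mod 367)
164 ≡ 164 (mod 367); signature holds.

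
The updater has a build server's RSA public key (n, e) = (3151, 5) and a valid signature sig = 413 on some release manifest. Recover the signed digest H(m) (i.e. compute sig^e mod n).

sig^2 ≡ 413^2 = 170569 ≡ 415
sig^4 ≡ 415^2 = 172225 ≡ 2071
5 = 4 + 1, so sig^5 ≡ 2071·413 ≡ 1402 (mod 3151)

1402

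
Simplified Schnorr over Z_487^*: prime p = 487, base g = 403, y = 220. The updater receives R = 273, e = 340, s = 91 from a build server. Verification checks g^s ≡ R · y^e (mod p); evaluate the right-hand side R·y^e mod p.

452

Squares mod 487: 220^1≡220, 220^2≡187, 220^4≡392, 220^8≡259, 220^16≡362, 220^32≡41, 220^64≡220, 220^128≡187, 220^256≡392
340 = 256 + 64 + 16 + 4, so 220^340 ≡ 392·220·362·392 ≡ 362 (mod 487)
R · y^e ≡ 273·362 = 98826 ≡ 452 (mod 487)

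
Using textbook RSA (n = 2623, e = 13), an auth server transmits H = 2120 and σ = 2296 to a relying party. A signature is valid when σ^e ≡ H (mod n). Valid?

σ^2 ≡ 2296^2 = 5271616 ≡ 2009
σ^4 ≡ 2009^2 = 4036081 ≡ 1907
σ^8 ≡ 1907^2 = 3636649 ≡ 1171
13 = 8 + 4 + 1, so σ^13 ≡ 1171·1907·2296 ≡ 2120 (mod 2623)
2120 = H, so the signature checks out.

yes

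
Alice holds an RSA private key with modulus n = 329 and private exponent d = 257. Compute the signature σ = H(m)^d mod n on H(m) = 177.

165

(H(m))^257 mod 329 = 165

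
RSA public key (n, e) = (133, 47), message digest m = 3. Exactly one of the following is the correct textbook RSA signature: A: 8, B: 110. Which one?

B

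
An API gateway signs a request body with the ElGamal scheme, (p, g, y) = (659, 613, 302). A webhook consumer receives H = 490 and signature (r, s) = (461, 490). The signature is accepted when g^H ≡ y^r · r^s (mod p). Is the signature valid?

Left side g^H mod p:
613^2 = 375769 ≡ 139
613^4 ≡ 139^2 = 19321 ≡ 210
613^8 ≡ 210^2 = 44100 ≡ 606
613^16 ≡ 606^2 = 367236 ≡ 173
613^32 ≡ 173^2 = 29929 ≡ 274
613^64 ≡ 274^2 = 75076 ≡ 609
613^128 ≡ 609^2 = 370881 ≡ 523
613^256 ≡ 523^2 = 273529 ≡ 44
490 = 256 + 128 + 64 + 32 + 8 + 2, so 613^490 ≡ 44·523·609·274·606·139 ≡ 85 (mod 659)
Right side y^r · r^s mod p:
302^2 = 91204 ≡ 262
302^4 ≡ 262^2 = 68644 ≡ 108
302^8 ≡ 108^2 = 11664 ≡ 461
302^16 ≡ 461^2 = 212521 ≡ 323
302^32 ≡ 323^2 = 104329 ≡ 207
302^64 ≡ 207^2 = 42849 ≡ 14
302^128 ≡ 14^2 = 196
302^256 ≡ 196^2 = 38416 ≡ 194
461 = 256 + 128 + 64 + 8 + 4 + 1, so 302^461 ≡ 194·196·14·461·108·302 ≡ 80 (mod 659)
461^2 = 212521 ≡ 323
461^4 ≡ 323^2 = 104329 ≡ 207
461^8 ≡ 207^2 = 42849 ≡ 14
461^16 ≡ 14^2 = 196
461^32 ≡ 196^2 = 38416 ≡ 194
461^64 ≡ 194^2 = 37636 ≡ 73
461^128 ≡ 73^2 = 5329 ≡ 57
461^256 ≡ 57^2 = 3249 ≡ 613
490 = 256 + 128 + 64 + 32 + 8 + 2, so 461^490 ≡ 613·57·73·194·14·323 ≡ 373 (mod 659)
80·373 = 29840 ≡ 185 (mod 659)
85 ≠ 185, so verification fails.

invalid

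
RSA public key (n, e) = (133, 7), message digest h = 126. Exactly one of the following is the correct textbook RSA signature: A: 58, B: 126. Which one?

Candidate A: 58^2 = 3364 ≡ 39; 58^4 ≡ 39^2 = 1521 ≡ 58; 7 = 4 + 2 + 1, so 58^7 ≡ 58·39·58 ≡ 58 (mod 133)
Candidate B: 126^2 = 15876 ≡ 49; 126^4 ≡ 49^2 = 2401 ≡ 7; 7 = 4 + 2 + 1, so 126^7 ≡ 7·49·126 ≡ 126 (mod 133)
  → matches h = 126

B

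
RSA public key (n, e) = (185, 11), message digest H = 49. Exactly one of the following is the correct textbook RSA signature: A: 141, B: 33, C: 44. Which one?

Candidate A: Squares mod 185: 141^1≡141, 141^2≡86, 141^4≡181, 141^8≡16; 11 = 8 + 2 + 1, so 141^11 ≡ 16·86·141 ≡ 136 (mod 185)
Candidate B: Squares mod 185: 33^1≡33, 33^2≡164, 33^4≡71, 33^8≡46; 11 = 8 + 2 + 1, so 33^11 ≡ 46·164·33 ≡ 127 (mod 185)
Candidate C: Squares mod 185: 44^1≡44, 44^2≡86, 44^4≡181, 44^8≡16; 11 = 8 + 2 + 1, so 44^11 ≡ 16·86·44 ≡ 49 (mod 185)
  → matches H = 49

C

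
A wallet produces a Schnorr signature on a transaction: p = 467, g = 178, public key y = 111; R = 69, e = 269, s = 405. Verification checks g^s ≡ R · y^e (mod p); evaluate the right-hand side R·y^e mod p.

133

Squares mod 467: 111^1≡111, 111^2≡179, 111^4≡285, 111^8≡434, 111^16≡155, 111^32≡208, 111^64≡300, 111^128≡336, 111^256≡349
269 = 256 + 8 + 4 + 1, so 111^269 ≡ 349·434·285·111 ≡ 29 (mod 467)
R · y^e ≡ 69·29 = 2001 ≡ 133 (mod 467)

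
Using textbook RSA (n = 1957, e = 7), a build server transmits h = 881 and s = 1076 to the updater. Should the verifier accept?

Squares mod 1957: s^1≡1076, s^2≡1189, s^4≡767
7 = 4 + 2 + 1, so s^7 ≡ 767·1189·1076 ≡ 1076 (mod 1957)
The recovered value 1076 does not match the digest 881.

reject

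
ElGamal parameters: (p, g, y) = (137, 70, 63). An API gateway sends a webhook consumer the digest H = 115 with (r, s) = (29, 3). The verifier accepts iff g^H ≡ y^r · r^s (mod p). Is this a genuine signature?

Left side g^H mod p:
70^2 = 4900 ≡ 105
70^4 ≡ 105^2 = 11025 ≡ 65
70^8 ≡ 65^2 = 4225 ≡ 115
70^16 ≡ 115^2 = 13225 ≡ 73
70^32 ≡ 73^2 = 5329 ≡ 123
70^64 ≡ 123^2 = 15129 ≡ 59
115 = 64 + 32 + 16 + 2 + 1, so 70^115 ≡ 59·123·73·105·70 ≡ 42 (mod 137)
Right side y^r · r^s mod p:
63^2 = 3969 ≡ 133
63^4 ≡ 133^2 = 17689 ≡ 16
63^8 ≡ 16^2 = 256 ≡ 119
63^16 ≡ 119^2 = 14161 ≡ 50
29 = 16 + 8 + 4 + 1, so 63^29 ≡ 50·119·16·63 ≡ 14 (mod 137)
29^2 = 841 ≡ 19
3 = 2 + 1, so 29^3 ≡ 19·29 ≡ 3 (mod 137)
14·3 = 42 ≡ 42 (mod 137)
42 ≡ 42 (mod 137), so the signature is genuine.

genuine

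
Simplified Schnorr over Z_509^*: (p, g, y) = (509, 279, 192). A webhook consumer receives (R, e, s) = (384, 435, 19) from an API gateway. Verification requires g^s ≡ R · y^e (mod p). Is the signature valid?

g^s mod p:
Squares mod 509: 279^1≡279, 279^2≡473, 279^4≡278, 279^8≡425, 279^16≡439
19 = 16 + 2 + 1, so 279^19 ≡ 439·473·279 ≡ 151 (mod 509)
R · y^e mod p:
Squares mod 509: 192^1≡192, 192^2≡216, 192^4≡337, 192^8≡62, 192^16≡281, 192^32≡66, 192^64≡284, 192^128≡234, 192^256≡293
435 = 256 + 128 + 32 + 16 + 2 + 1, so 192^435 ≡ 293·234·66·281·216·192 ≡ 206 (mod 509)
384·206 = 79104 ≡ 209 (mod 509)
151 ≠ 209; the check fails.

invalid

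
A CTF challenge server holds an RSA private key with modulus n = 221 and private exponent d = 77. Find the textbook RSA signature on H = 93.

H^2 ≡ 93^2 = 8649 ≡ 30
H^4 ≡ 30^2 = 900 ≡ 16
H^8 ≡ 16^2 = 256 ≡ 35
H^16 ≡ 35^2 = 1225 ≡ 120
H^32 ≡ 120^2 = 14400 ≡ 35
H^64 ≡ 35^2 = 1225 ≡ 120
77 = 64 + 8 + 4 + 1, so H^77 ≡ 120·35·16·93 ≡ 162 (mod 221)

162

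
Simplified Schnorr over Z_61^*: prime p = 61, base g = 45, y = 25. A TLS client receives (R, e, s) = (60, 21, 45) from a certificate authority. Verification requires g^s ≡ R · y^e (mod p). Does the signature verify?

does not verify

g^s mod p:
45^2 = 2025 ≡ 12
45^4 ≡ 12^2 = 144 ≡ 22
45^8 ≡ 22^2 = 484 ≡ 57
45^16 ≡ 57^2 = 3249 ≡ 16
45^32 ≡ 16^2 = 256 ≡ 12
45 = 32 + 8 + 4 + 1, so 45^45 ≡ 12·57·22·45 ≡ 60 (mod 61)
R · y^e mod p:
25^2 = 625 ≡ 15
25^4 ≡ 15^2 = 225 ≡ 42
25^8 ≡ 42^2 = 1764 ≡ 56
25^16 ≡ 56^2 = 3136 ≡ 25
21 = 16 + 4 + 1, so 25^21 ≡ 25·42·25 ≡ 20 (mod 61)
60·20 = 1200 ≡ 41 (mod 61)
60 ≠ 41; the check fails.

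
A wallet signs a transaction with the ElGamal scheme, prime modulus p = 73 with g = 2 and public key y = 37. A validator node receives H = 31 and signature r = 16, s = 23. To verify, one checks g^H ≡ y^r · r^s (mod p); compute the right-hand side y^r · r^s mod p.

16

Squares mod 73: 37^1≡37, 37^2≡55, 37^4≡32, 37^8≡2, 37^16≡4
37^16 ≡ 4 (mod 73)
Squares mod 73: 16^1≡16, 16^2≡37, 16^4≡55, 16^8≡32, 16^16≡2
23 = 16 + 4 + 2 + 1, so 16^23 ≡ 2·55·37·16 ≡ 4 (mod 73)
y^r · r^s ≡ 4·4 = 16 ≡ 16 (mod 73)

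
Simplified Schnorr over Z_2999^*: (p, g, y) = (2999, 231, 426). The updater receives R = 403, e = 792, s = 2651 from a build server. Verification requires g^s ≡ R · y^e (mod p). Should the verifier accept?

accept

g^s mod p:
231^2 = 53361 ≡ 2378
231^4 ≡ 2378^2 = 5654884 ≡ 1769
231^8 ≡ 1769^2 = 3129361 ≡ 1404
231^16 ≡ 1404^2 = 1971216 ≡ 873
231^32 ≡ 873^2 = 762129 ≡ 383
231^64 ≡ 383^2 = 146689 ≡ 2737
231^128 ≡ 2737^2 = 7491169 ≡ 2666
231^256 ≡ 2666^2 = 7107556 ≡ 2925
231^512 ≡ 2925^2 = 8555625 ≡ 2477
231^1024 ≡ 2477^2 = 6135529 ≡ 2574
231^2048 ≡ 2574^2 = 6625476 ≡ 685
2651 = 2048 + 512 + 64 + 16 + 8 + 2 + 1, so 231^2651 ≡ 685·2477·2737·873·1404·2378·231 ≡ 572 (mod 2999)
R · y^e mod p:
426^2 = 181476 ≡ 1536
426^4 ≡ 1536^2 = 2359296 ≡ 2082
426^8 ≡ 2082^2 = 4334724 ≡ 1169
426^16 ≡ 1169^2 = 1366561 ≡ 2016
426^32 ≡ 2016^2 = 4064256 ≡ 611
426^64 ≡ 611^2 = 373321 ≡ 1445
426^128 ≡ 1445^2 = 2088025 ≡ 721
426^256 ≡ 721^2 = 519841 ≡ 1014
426^512 ≡ 1014^2 = 1028196 ≡ 2538
792 = 512 + 256 + 16 + 8, so 426^792 ≡ 2538·1014·2016·1169 ≡ 2033 (mod 2999)
403·2033 = 819299 ≡ 572 (mod 2999)
572 ≡ 572 (mod 2999); signature holds.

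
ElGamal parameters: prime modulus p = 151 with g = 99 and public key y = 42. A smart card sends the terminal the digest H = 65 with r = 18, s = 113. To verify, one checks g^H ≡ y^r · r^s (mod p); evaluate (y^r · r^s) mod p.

4

42^2 = 1764 ≡ 103
42^4 ≡ 103^2 = 10609 ≡ 39
42^8 ≡ 39^2 = 1521 ≡ 11
42^16 ≡ 11^2 = 121
18 = 16 + 2, so 42^18 ≡ 121·103 ≡ 81 (mod 151)
18^2 = 324 ≡ 22
18^4 ≡ 22^2 = 484 ≡ 31
18^8 ≡ 31^2 = 961 ≡ 55
18^16 ≡ 55^2 = 3025 ≡ 5
18^32 ≡ 5^2 = 25
18^64 ≡ 25^2 = 625 ≡ 21
113 = 64 + 32 + 16 + 1, so 18^113 ≡ 21·25·5·18 ≡ 138 (mod 151)
y^r · r^s ≡ 81·138 = 11178 ≡ 4 (mod 151)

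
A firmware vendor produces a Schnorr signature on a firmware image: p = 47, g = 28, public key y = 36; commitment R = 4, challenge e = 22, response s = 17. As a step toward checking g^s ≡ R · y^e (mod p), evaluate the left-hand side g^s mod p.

21

28^2 = 784 ≡ 32
28^4 ≡ 32^2 = 1024 ≡ 37
28^8 ≡ 37^2 = 1369 ≡ 6
28^16 ≡ 6^2 = 36
17 = 16 + 1, so 28^17 ≡ 36·28 ≡ 21 (mod 47)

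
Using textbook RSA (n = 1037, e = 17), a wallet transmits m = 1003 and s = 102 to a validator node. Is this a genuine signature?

genuine

s^2 ≡ 102^2 = 10404 ≡ 34
s^4 ≡ 34^2 = 1156 ≡ 119
s^8 ≡ 119^2 = 14161 ≡ 680
s^16 ≡ 680^2 = 462400 ≡ 935
17 = 16 + 1, so s^17 ≡ 935·102 ≡ 1003 (mod 1037)
1003 = m, so the signature checks out.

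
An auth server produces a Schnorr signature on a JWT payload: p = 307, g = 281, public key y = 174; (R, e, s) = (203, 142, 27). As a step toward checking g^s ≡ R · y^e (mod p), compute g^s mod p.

281^2 = 78961 ≡ 62
281^4 ≡ 62^2 = 3844 ≡ 160
281^8 ≡ 160^2 = 25600 ≡ 119
281^16 ≡ 119^2 = 14161 ≡ 39
27 = 16 + 8 + 2 + 1, so 281^27 ≡ 39·119·62·281 ≡ 298 (mod 307)

298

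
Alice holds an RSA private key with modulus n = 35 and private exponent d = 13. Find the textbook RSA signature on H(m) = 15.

(H(m))^2 ≡ 15^2 = 225 ≡ 15
(H(m))^4 ≡ 15^2 = 225 ≡ 15
(H(m))^8 ≡ 15^2 = 225 ≡ 15
13 = 8 + 4 + 1, so (H(m))^13 ≡ 15·15·15 ≡ 15 (mod 35)

15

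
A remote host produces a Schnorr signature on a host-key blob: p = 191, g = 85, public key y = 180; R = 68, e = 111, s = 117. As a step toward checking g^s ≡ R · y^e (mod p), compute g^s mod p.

85^2 = 7225 ≡ 158
85^4 ≡ 158^2 = 24964 ≡ 134
85^8 ≡ 134^2 = 17956 ≡ 2
85^16 ≡ 2^2 = 4
85^32 ≡ 4^2 = 16
85^64 ≡ 16^2 = 256 ≡ 65
117 = 64 + 32 + 16 + 4 + 1, so 85^117 ≡ 65·16·4·134·85 ≡ 75 (mod 191)

75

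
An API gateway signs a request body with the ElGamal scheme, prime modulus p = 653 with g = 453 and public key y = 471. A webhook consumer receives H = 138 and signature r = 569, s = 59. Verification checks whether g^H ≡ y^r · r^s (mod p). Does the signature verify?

verifies

Left side g^H mod p:
453^2 = 205209 ≡ 167
453^4 ≡ 167^2 = 27889 ≡ 463
453^8 ≡ 463^2 = 214369 ≡ 185
453^16 ≡ 185^2 = 34225 ≡ 269
453^32 ≡ 269^2 = 72361 ≡ 531
453^64 ≡ 531^2 = 281961 ≡ 518
453^128 ≡ 518^2 = 268324 ≡ 594
138 = 128 + 8 + 2, so 453^138 ≡ 594·185·167 ≡ 371 (mod 653)
Right side y^r · r^s mod p:
471^2 = 221841 ≡ 474
471^4 ≡ 474^2 = 224676 ≡ 44
471^8 ≡ 44^2 = 1936 ≡ 630
471^16 ≡ 630^2 = 396900 ≡ 529
471^32 ≡ 529^2 = 279841 ≡ 357
471^64 ≡ 357^2 = 127449 ≡ 114
471^128 ≡ 114^2 = 12996 ≡ 589
471^256 ≡ 589^2 = 346921 ≡ 178
471^512 ≡ 178^2 = 31684 ≡ 340
569 = 512 + 32 + 16 + 8 + 1, so 471^569 ≡ 340·357·529·630·471 ≡ 339 (mod 653)
569^2 = 323761 ≡ 526
569^4 ≡ 526^2 = 276676 ≡ 457
569^8 ≡ 457^2 = 208849 ≡ 542
569^16 ≡ 542^2 = 293764 ≡ 567
569^32 ≡ 567^2 = 321489 ≡ 213
59 = 32 + 16 + 8 + 2 + 1, so 569^59 ≡ 213·567·542·526·569 ≡ 317 (mod 653)
339·317 = 107463 ≡ 371 (mod 653)
371 ≡ 371 (mod 653), so the signature is genuine.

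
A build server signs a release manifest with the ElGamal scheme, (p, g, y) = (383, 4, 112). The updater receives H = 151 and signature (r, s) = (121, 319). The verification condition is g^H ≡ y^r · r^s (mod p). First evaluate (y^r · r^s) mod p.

112^2 = 12544 ≡ 288
112^4 ≡ 288^2 = 82944 ≡ 216
112^8 ≡ 216^2 = 46656 ≡ 313
112^16 ≡ 313^2 = 97969 ≡ 304
112^32 ≡ 304^2 = 92416 ≡ 113
112^64 ≡ 113^2 = 12769 ≡ 130
121 = 64 + 32 + 16 + 8 + 1, so 112^121 ≡ 130·113·304·313·112 ≡ 153 (mod 383)
121^2 = 14641 ≡ 87
121^4 ≡ 87^2 = 7569 ≡ 292
121^8 ≡ 292^2 = 85264 ≡ 238
121^16 ≡ 238^2 = 56644 ≡ 343
121^32 ≡ 343^2 = 117649 ≡ 68
121^64 ≡ 68^2 = 4624 ≡ 28
121^128 ≡ 28^2 = 784 ≡ 18
121^256 ≡ 18^2 = 324
319 = 256 + 32 + 16 + 8 + 4 + 2 + 1, so 121^319 ≡ 324·68·343·238·292·87·121 ≡ 18 (mod 383)
y^r · r^s ≡ 153·18 = 2754 ≡ 73 (mod 383)

73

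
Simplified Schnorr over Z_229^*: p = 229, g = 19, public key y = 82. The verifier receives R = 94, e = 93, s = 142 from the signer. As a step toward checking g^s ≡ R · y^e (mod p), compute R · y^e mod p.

149

82^93 mod 229 = 43
R · y^e ≡ 94·43 = 4042 ≡ 149 (mod 229)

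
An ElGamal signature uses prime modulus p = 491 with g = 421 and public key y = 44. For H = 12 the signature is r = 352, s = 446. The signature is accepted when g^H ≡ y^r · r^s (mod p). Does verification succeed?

Left side g^H mod p:
Squares mod 491: 421^1≡421, 421^2≡481, 421^4≡100, 421^8≡180
12 = 8 + 4, so 421^12 ≡ 180·100 ≡ 324 (mod 491)
Right side y^r · r^s mod p:
Squares mod 491: 44^1≡44, 44^2≡463, 44^4≡293, 44^8≡415, 44^16≡375, 44^32≡199, 44^64≡321, 44^128≡422, 44^256≡342
352 = 256 + 64 + 32, so 44^352 ≡ 342·321·199 ≡ 64 (mod 491)
Squares mod 491: 352^1≡352, 352^2≡172, 352^4≡124, 352^8≡155, 352^16≡457, 352^32≡174, 352^64≡325, 352^128≡60, 352^256≡163
446 = 256 + 128 + 32 + 16 + 8 + 4 + 2, so 352^446 ≡ 163·60·174·457·155·124·172 ≡ 404 (mod 491)
64·404 = 25856 ≡ 324 (mod 491)
324 ≡ 324 (mod 491), so the signature is genuine.

passes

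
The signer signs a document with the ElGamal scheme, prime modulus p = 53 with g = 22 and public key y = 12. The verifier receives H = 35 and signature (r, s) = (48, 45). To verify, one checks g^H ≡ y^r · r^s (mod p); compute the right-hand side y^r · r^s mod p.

19

12^48 mod 53 = 49
48^45 mod 53 = 35
y^r · r^s ≡ 49·35 = 1715 ≡ 19 (mod 53)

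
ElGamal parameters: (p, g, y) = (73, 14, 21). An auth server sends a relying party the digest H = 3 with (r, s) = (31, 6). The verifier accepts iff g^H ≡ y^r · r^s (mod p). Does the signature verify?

Left side g^H mod p:
Squares mod 73: 14^1≡14, 14^2≡50
3 = 2 + 1, so 14^3 ≡ 50·14 ≡ 43 (mod 73)
Right side y^r · r^s mod p:
Squares mod 73: 21^1≡21, 21^2≡3, 21^4≡9, 21^8≡8, 21^16≡64
31 = 16 + 8 + 4 + 2 + 1, so 21^31 ≡ 64·8·9·3·21 ≡ 56 (mod 73)
Squares mod 73: 31^1≡31, 31^2≡12, 31^4≡71
6 = 4 + 2, so 31^6 ≡ 71·12 ≡ 49 (mod 73)
56·49 = 2744 ≡ 43 (mod 73)
43 ≡ 43 (mod 73), so the signature is genuine.

verifies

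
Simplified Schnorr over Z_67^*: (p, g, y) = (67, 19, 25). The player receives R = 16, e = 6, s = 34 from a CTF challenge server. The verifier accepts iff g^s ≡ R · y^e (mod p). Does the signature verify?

does not verify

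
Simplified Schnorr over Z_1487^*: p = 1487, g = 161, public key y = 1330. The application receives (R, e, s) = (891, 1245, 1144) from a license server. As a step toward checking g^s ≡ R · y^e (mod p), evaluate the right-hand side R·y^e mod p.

1310

Squares mod 1487: 1330^1≡1330, 1330^2≡857, 1330^4≡1358, 1330^8≡284, 1330^16≡358, 1330^32≡282, 1330^64≡713, 1330^128≡1302, 1330^256≡24, 1330^512≡576, 1330^1024≡175
1245 = 1024 + 128 + 64 + 16 + 8 + 4 + 1, so 1330^1245 ≡ 175·1302·713·358·284·1358·1330 ≡ 891 (mod 1487)
R · y^e ≡ 891·891 = 793881 ≡ 1310 (mod 1487)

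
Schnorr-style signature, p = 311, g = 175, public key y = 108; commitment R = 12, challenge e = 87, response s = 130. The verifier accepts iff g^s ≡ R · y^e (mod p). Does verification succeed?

passes

g^s mod p:
175^2 = 30625 ≡ 147
175^4 ≡ 147^2 = 21609 ≡ 150
175^8 ≡ 150^2 = 22500 ≡ 108
175^16 ≡ 108^2 = 11664 ≡ 157
175^32 ≡ 157^2 = 24649 ≡ 80
175^64 ≡ 80^2 = 6400 ≡ 180
175^128 ≡ 180^2 = 32400 ≡ 56
130 = 128 + 2, so 175^130 ≡ 56·147 ≡ 146 (mod 311)
R · y^e mod p:
108^2 = 11664 ≡ 157
108^4 ≡ 157^2 = 24649 ≡ 80
108^8 ≡ 80^2 = 6400 ≡ 180
108^16 ≡ 180^2 = 32400 ≡ 56
108^32 ≡ 56^2 = 3136 ≡ 26
108^64 ≡ 26^2 = 676 ≡ 54
87 = 64 + 16 + 4 + 2 + 1, so 108^87 ≡ 54·56·80·157·108 ≡ 64 (mod 311)
12·64 = 768 ≡ 146 (mod 311)
146 ≡ 146 (mod 311); signature holds.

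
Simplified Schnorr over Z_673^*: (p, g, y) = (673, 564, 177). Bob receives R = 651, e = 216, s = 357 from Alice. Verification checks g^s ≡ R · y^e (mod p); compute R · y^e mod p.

114

177^2 = 31329 ≡ 371
177^4 ≡ 371^2 = 137641 ≡ 349
177^8 ≡ 349^2 = 121801 ≡ 661
177^16 ≡ 661^2 = 436921 ≡ 144
177^32 ≡ 144^2 = 20736 ≡ 546
177^64 ≡ 546^2 = 298116 ≡ 650
177^128 ≡ 650^2 = 422500 ≡ 529
216 = 128 + 64 + 16 + 8, so 177^216 ≡ 529·650·144·661 ≡ 56 (mod 673)
R · y^e ≡ 651·56 = 36456 ≡ 114 (mod 673)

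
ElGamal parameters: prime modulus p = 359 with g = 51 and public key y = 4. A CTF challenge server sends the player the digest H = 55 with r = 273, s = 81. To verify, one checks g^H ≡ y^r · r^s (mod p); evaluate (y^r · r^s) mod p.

Squares mod 359: 4^1≡4, 4^2≡16, 4^4≡256, 4^8≡198, 4^16≡73, 4^32≡303, 4^64≡264, 4^128≡50, 4^256≡346
273 = 256 + 16 + 1, so 4^273 ≡ 346·73·4 ≡ 153 (mod 359)
Squares mod 359: 273^1≡273, 273^2≡216, 273^4≡345, 273^8≡196, 273^16≡3, 273^32≡9, 273^64≡81
81 = 64 + 16 + 1, so 273^81 ≡ 81·3·273 ≡ 283 (mod 359)
y^r · r^s ≡ 153·283 = 43299 ≡ 219 (mod 359)

219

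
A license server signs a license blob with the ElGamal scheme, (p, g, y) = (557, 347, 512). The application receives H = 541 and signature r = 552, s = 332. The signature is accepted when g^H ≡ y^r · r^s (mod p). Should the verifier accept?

Left side g^H mod p:
347^541 mod 557 = 473
Right side y^r · r^s mod p:
512^552 mod 557 = 495
552^332 mod 557 = 234
495·234 = 115830 ≡ 531 (mod 557)
473 ≠ 531, so verification fails.

reject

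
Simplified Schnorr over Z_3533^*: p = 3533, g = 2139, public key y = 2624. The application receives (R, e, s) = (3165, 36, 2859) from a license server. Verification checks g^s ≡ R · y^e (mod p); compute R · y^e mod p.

543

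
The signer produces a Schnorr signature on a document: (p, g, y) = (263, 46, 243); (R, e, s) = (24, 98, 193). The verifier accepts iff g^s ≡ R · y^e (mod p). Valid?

yes

g^s mod p:
46^2 = 2116 ≡ 12
46^4 ≡ 12^2 = 144
46^8 ≡ 144^2 = 20736 ≡ 222
46^16 ≡ 222^2 = 49284 ≡ 103
46^32 ≡ 103^2 = 10609 ≡ 89
46^64 ≡ 89^2 = 7921 ≡ 31
46^128 ≡ 31^2 = 961 ≡ 172
193 = 128 + 64 + 1, so 46^193 ≡ 172·31·46 ≡ 156 (mod 263)
R · y^e mod p:
243^2 = 59049 ≡ 137
243^4 ≡ 137^2 = 18769 ≡ 96
243^8 ≡ 96^2 = 9216 ≡ 11
243^16 ≡ 11^2 = 121
243^32 ≡ 121^2 = 14641 ≡ 176
243^64 ≡ 176^2 = 30976 ≡ 205
98 = 64 + 32 + 2, so 243^98 ≡ 205·176·137 ≡ 138 (mod 263)
24·138 = 3312 ≡ 156 (mod 263)
156 ≡ 156 (mod 263); signature holds.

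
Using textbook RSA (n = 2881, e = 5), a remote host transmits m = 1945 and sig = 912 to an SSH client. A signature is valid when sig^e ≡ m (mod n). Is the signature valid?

Squares mod 2881: sig^1≡912, sig^2≡2016, sig^4≡2046
5 = 4 + 1, so sig^5 ≡ 2046·912 ≡ 1945 (mod 2881)
sig^5 mod 2881 = 1945 matches m.

valid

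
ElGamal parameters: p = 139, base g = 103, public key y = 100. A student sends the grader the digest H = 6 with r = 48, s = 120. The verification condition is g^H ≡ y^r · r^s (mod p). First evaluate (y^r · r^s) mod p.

100^2 = 10000 ≡ 131
100^4 ≡ 131^2 = 17161 ≡ 64
100^8 ≡ 64^2 = 4096 ≡ 65
100^16 ≡ 65^2 = 4225 ≡ 55
100^32 ≡ 55^2 = 3025 ≡ 106
48 = 32 + 16, so 100^48 ≡ 106·55 ≡ 131 (mod 139)
48^2 = 2304 ≡ 80
48^4 ≡ 80^2 = 6400 ≡ 6
48^8 ≡ 6^2 = 36
48^16 ≡ 36^2 = 1296 ≡ 45
48^32 ≡ 45^2 = 2025 ≡ 79
48^64 ≡ 79^2 = 6241 ≡ 125
120 = 64 + 32 + 16 + 8, so 48^120 ≡ 125·79·45·36 ≡ 129 (mod 139)
y^r · r^s ≡ 131·129 = 16899 ≡ 80 (mod 139)

80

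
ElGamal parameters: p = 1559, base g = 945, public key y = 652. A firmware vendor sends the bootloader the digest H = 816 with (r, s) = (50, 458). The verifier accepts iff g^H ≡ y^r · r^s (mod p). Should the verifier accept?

Left side g^H mod p:
Squares mod 1559: 945^1≡945, 945^2≡1277, 945^4≡15, 945^8≡225, 945^16≡737, 945^32≡637, 945^64≡429, 945^128≡79, 945^256≡5, 945^512≡25
816 = 512 + 256 + 32 + 16, so 945^816 ≡ 25·5·637·737 ≡ 1306 (mod 1559)
Right side y^r · r^s mod p:
Squares mod 1559: 652^1≡652, 652^2≡1056, 652^4≡451, 652^8≡731, 652^16≡1183, 652^32≡1066
50 = 32 + 16 + 2, so 652^50 ≡ 1066·1183·1056 ≡ 568 (mod 1559)
Squares mod 1559: 50^1≡50, 50^2≡941, 50^4≡1528, 50^8≡961, 50^16≡593, 50^32≡874, 50^64≡1525, 50^128≡1156, 50^256≡273
458 = 256 + 128 + 64 + 8 + 2, so 50^458 ≡ 273·1156·1525·961·941 ≡ 676 (mod 1559)
568·676 = 383968 ≡ 454 (mod 1559)
1306 ≠ 454, so verification fails.

reject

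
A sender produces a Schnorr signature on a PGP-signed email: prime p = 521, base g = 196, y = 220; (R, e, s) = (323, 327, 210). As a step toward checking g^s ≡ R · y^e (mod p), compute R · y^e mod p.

Squares mod 521: 220^1≡220, 220^2≡468, 220^4≡204, 220^8≡457, 220^16≡449, 220^32≡495, 220^64≡155, 220^128≡59, 220^256≡355
327 = 256 + 64 + 4 + 2 + 1, so 220^327 ≡ 355·155·204·468·220 ≡ 49 (mod 521)
R · y^e ≡ 323·49 = 15827 ≡ 197 (mod 521)

197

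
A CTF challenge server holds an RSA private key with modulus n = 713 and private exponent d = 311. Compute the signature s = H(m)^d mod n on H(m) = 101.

(H(m))^2 ≡ 101^2 = 10201 ≡ 219
(H(m))^4 ≡ 219^2 = 47961 ≡ 190
(H(m))^8 ≡ 190^2 = 36100 ≡ 450
(H(m))^16 ≡ 450^2 = 202500 ≡ 8
(H(m))^32 ≡ 8^2 = 64
(H(m))^64 ≡ 64^2 = 4096 ≡ 531
(H(m))^128 ≡ 531^2 = 281961 ≡ 326
(H(m))^256 ≡ 326^2 = 106276 ≡ 39
311 = 256 + 32 + 16 + 4 + 2 + 1, so (H(m))^311 ≡ 39·64·8·190·219·101 ≡ 39 (mod 713)

39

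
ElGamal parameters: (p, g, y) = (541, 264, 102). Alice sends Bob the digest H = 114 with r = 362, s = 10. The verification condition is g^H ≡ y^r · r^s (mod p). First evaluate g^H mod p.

252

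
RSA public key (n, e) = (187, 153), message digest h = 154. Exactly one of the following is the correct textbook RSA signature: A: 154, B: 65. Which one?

A

Candidate A: 154^2 = 23716 ≡ 154; 154^4 ≡ 154^2 = 23716 ≡ 154; 154^8 ≡ 154^2 = 23716 ≡ 154; 154^16 ≡ 154^2 = 23716 ≡ 154; 154^32 ≡ 154^2 = 23716 ≡ 154; 154^64 ≡ 154^2 = 23716 ≡ 154; 154^128 ≡ 154^2 = 23716 ≡ 154; 153 = 128 + 16 + 8 + 1, so 154^153 ≡ 154·154·154·154 ≡ 154 (mod 187)
  → matches h = 154
Candidate B: 65^2 = 4225 ≡ 111; 65^4 ≡ 111^2 = 12321 ≡ 166; 65^8 ≡ 166^2 = 27556 ≡ 67; 65^16 ≡ 67^2 = 4489 ≡ 1; 65^32 ≡ 1^2 = 1; 65^64 ≡ 1^2 = 1; 65^128 ≡ 1^2 = 1; 153 = 128 + 16 + 8 + 1, so 65^153 ≡ 1·1·67·65 ≡ 54 (mod 187)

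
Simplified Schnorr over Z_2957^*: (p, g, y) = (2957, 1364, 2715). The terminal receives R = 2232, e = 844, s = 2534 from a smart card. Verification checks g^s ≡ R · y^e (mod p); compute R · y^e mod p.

2715^2 = 7371225 ≡ 2381
2715^4 ≡ 2381^2 = 5669161 ≡ 592
2715^8 ≡ 592^2 = 350464 ≡ 1538
2715^16 ≡ 1538^2 = 2365444 ≡ 2801
2715^32 ≡ 2801^2 = 7845601 ≡ 680
2715^64 ≡ 680^2 = 462400 ≡ 1108
2715^128 ≡ 1108^2 = 1227664 ≡ 509
2715^256 ≡ 509^2 = 259081 ≡ 1822
2715^512 ≡ 1822^2 = 3319684 ≡ 1930
844 = 512 + 256 + 64 + 8 + 4, so 2715^844 ≡ 1930·1822·1108·1538·592 ≡ 1956 (mod 2957)
R · y^e ≡ 2232·1956 = 4365792 ≡ 1260 (mod 2957)

1260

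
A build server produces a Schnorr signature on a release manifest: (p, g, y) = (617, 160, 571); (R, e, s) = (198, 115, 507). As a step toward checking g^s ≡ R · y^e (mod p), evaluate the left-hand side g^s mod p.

160^2 = 25600 ≡ 303
160^4 ≡ 303^2 = 91809 ≡ 493
160^8 ≡ 493^2 = 243049 ≡ 568
160^16 ≡ 568^2 = 322624 ≡ 550
160^32 ≡ 550^2 = 302500 ≡ 170
160^64 ≡ 170^2 = 28900 ≡ 518
160^128 ≡ 518^2 = 268324 ≡ 546
160^256 ≡ 546^2 = 298116 ≡ 105
507 = 256 + 128 + 64 + 32 + 16 + 8 + 2 + 1, so 160^507 ≡ 105·546·518·170·550·568·303·160 ≡ 560 (mod 617)

560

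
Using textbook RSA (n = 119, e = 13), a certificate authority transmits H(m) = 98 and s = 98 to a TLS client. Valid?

yes

s^2 ≡ 98^2 = 9604 ≡ 84
s^4 ≡ 84^2 = 7056 ≡ 35
s^8 ≡ 35^2 = 1225 ≡ 35
13 = 8 + 4 + 1, so s^13 ≡ 35·35·98 ≡ 98 (mod 119)
98 = H(m), so the signature checks out.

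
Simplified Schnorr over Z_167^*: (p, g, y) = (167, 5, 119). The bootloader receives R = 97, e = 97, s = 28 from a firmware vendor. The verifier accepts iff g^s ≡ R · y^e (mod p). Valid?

g^s mod p:
5^2 = 25
5^4 ≡ 25^2 = 625 ≡ 124
5^8 ≡ 124^2 = 15376 ≡ 12
5^16 ≡ 12^2 = 144
28 = 16 + 8 + 4, so 5^28 ≡ 144·12·124 ≡ 11 (mod 167)
R · y^e mod p:
119^2 = 14161 ≡ 133
119^4 ≡ 133^2 = 17689 ≡ 154
119^8 ≡ 154^2 = 23716 ≡ 2
119^16 ≡ 2^2 = 4
119^32 ≡ 4^2 = 16
119^64 ≡ 16^2 = 256 ≡ 89
97 = 64 + 32 + 1, so 119^97 ≡ 89·16·119 ≡ 118 (mod 167)
97·118 = 11446 ≡ 90 (mod 167)
11 ≠ 90; the check fails.

no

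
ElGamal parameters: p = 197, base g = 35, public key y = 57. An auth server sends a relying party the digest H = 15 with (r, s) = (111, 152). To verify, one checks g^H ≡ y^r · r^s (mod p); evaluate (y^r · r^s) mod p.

74

Squares mod 197: 57^1≡57, 57^2≡97, 57^4≡150, 57^8≡42, 57^16≡188, 57^32≡81, 57^64≡60
111 = 64 + 32 + 8 + 4 + 2 + 1, so 57^111 ≡ 60·81·42·150·97·57 ≡ 31 (mod 197)
Squares mod 197: 111^1≡111, 111^2≡107, 111^4≡23, 111^8≡135, 111^16≡101, 111^32≡154, 111^64≡76, 111^128≡63
152 = 128 + 16 + 8, so 111^152 ≡ 63·101·135 ≡ 85 (mod 197)
y^r · r^s ≡ 31·85 = 2635 ≡ 74 (mod 197)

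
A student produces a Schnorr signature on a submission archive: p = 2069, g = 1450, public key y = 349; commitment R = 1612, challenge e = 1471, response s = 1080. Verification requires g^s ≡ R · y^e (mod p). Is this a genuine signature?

forged

g^s mod p:
1450^2 = 2102500 ≡ 396
1450^4 ≡ 396^2 = 156816 ≡ 1641
1450^8 ≡ 1641^2 = 2692881 ≡ 1112
1450^16 ≡ 1112^2 = 1236544 ≡ 1351
1450^32 ≡ 1351^2 = 1825201 ≡ 343
1450^64 ≡ 343^2 = 117649 ≡ 1785
1450^128 ≡ 1785^2 = 3186225 ≡ 2034
1450^256 ≡ 2034^2 = 4137156 ≡ 1225
1450^512 ≡ 1225^2 = 1500625 ≡ 600
1450^1024 ≡ 600^2 = 360000 ≡ 2063
1080 = 1024 + 32 + 16 + 8, so 1450^1080 ≡ 2063·343·1351·1112 ≡ 329 (mod 2069)
R · y^e mod p:
349^2 = 121801 ≡ 1799
349^4 ≡ 1799^2 = 3236401 ≡ 485
349^8 ≡ 485^2 = 235225 ≡ 1428
349^16 ≡ 1428^2 = 2039184 ≡ 1219
349^32 ≡ 1219^2 = 1485961 ≡ 419
349^64 ≡ 419^2 = 175561 ≡ 1765
349^128 ≡ 1765^2 = 3115225 ≡ 1380
349^256 ≡ 1380^2 = 1904400 ≡ 920
349^512 ≡ 920^2 = 846400 ≡ 179
349^1024 ≡ 179^2 = 32041 ≡ 1006
1471 = 1024 + 256 + 128 + 32 + 16 + 8 + 4 + 2 + 1, so 349^1471 ≡ 1006·920·1380·419·1219·1428·485·1799·349 ≡ 423 (mod 2069)
1612·423 = 681876 ≡ 1175 (mod 2069)
329 ≠ 1175; the check fails.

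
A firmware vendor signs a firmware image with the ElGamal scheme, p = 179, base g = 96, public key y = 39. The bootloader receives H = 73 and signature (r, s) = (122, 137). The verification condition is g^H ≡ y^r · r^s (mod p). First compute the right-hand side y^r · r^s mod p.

105

39^2 = 1521 ≡ 89
39^4 ≡ 89^2 = 7921 ≡ 45
39^8 ≡ 45^2 = 2025 ≡ 56
39^16 ≡ 56^2 = 3136 ≡ 93
39^32 ≡ 93^2 = 8649 ≡ 57
39^64 ≡ 57^2 = 3249 ≡ 27
122 = 64 + 32 + 16 + 8 + 2, so 39^122 ≡ 27·57·93·56·89 ≡ 75 (mod 179)
122^2 = 14884 ≡ 27
122^4 ≡ 27^2 = 729 ≡ 13
122^8 ≡ 13^2 = 169
122^16 ≡ 169^2 = 28561 ≡ 100
122^32 ≡ 100^2 = 10000 ≡ 155
122^64 ≡ 155^2 = 24025 ≡ 39
122^128 ≡ 39^2 = 1521 ≡ 89
137 = 128 + 8 + 1, so 122^137 ≡ 89·169·122 ≡ 73 (mod 179)
y^r · r^s ≡ 75·73 = 5475 ≡ 105 (mod 179)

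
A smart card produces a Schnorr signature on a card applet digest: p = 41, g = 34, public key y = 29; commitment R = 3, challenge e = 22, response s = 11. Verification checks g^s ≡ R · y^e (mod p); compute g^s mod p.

19

34^2 = 1156 ≡ 8
34^4 ≡ 8^2 = 64 ≡ 23
34^8 ≡ 23^2 = 529 ≡ 37
11 = 8 + 2 + 1, so 34^11 ≡ 37·8·34 ≡ 19 (mod 41)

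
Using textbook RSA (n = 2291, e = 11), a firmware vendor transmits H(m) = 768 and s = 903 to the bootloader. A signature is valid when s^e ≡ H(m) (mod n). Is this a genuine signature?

forged

s^2 ≡ 903^2 = 815409 ≡ 2104
s^4 ≡ 2104^2 = 4426816 ≡ 604
s^8 ≡ 604^2 = 364816 ≡ 547
11 = 8 + 2 + 1, so s^11 ≡ 547·2104·903 ≡ 1571 (mod 2291)
The recovered value 1571 does not match the digest 768.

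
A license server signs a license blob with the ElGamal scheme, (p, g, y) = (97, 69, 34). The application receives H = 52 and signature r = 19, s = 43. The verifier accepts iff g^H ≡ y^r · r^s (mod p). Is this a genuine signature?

genuine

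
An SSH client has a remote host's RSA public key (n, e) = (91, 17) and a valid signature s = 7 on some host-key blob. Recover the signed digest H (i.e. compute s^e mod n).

63

s^2 ≡ 7^2 = 49
s^4 ≡ 49^2 = 2401 ≡ 35
s^8 ≡ 35^2 = 1225 ≡ 42
s^16 ≡ 42^2 = 1764 ≡ 35
17 = 16 + 1, so s^17 ≡ 35·7 ≡ 63 (mod 91)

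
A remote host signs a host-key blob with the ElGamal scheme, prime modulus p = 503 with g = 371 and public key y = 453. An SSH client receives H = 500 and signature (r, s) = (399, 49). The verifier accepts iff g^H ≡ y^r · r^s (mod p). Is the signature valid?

invalid

Left side g^H mod p:
Squares mod 503: 371^1≡371, 371^2≡322, 371^4≡66, 371^8≡332, 371^16≡67, 371^32≡465, 371^64≡438, 371^128≡201, 371^256≡161
500 = 256 + 128 + 64 + 32 + 16 + 4, so 371^500 ≡ 161·201·438·465·67·66 ≡ 264 (mod 503)
Right side y^r · r^s mod p:
Squares mod 503: 453^1≡453, 453^2≡488, 453^4≡225, 453^8≡325, 453^16≡498, 453^32≡25, 453^64≡122, 453^128≡297, 453^256≡184
399 = 256 + 128 + 8 + 4 + 2 + 1, so 453^399 ≡ 184·297·325·225·488·453 ≡ 133 (mod 503)
Squares mod 503: 399^1≡399, 399^2≡253, 399^4≡128, 399^8≡288, 399^16≡452, 399^32≡86
49 = 32 + 16 + 1, so 399^49 ≡ 86·452·399 ≡ 426 (mod 503)
133·426 = 56658 ≡ 322 (mod 503)
264 ≠ 322, so verification fails.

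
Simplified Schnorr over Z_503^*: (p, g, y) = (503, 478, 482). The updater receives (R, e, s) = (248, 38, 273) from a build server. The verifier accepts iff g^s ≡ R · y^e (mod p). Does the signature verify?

verifies

g^s mod p:
Squares mod 503: 478^1≡478, 478^2≡122, 478^4≡297, 478^8≡184, 478^16≡155, 478^32≡384, 478^64≡77, 478^128≡396, 478^256≡383
273 = 256 + 16 + 1, so 478^273 ≡ 383·155·478 ≡ 228 (mod 503)
R · y^e mod p:
Squares mod 503: 482^1≡482, 482^2≡441, 482^4≡323, 482^8≡208, 482^16≡6, 482^32≡36
38 = 32 + 4 + 2, so 482^38 ≡ 36·323·441 ≡ 366 (mod 503)
248·366 = 90768 ≡ 228 (mod 503)
228 ≡ 228 (mod 503); signature holds.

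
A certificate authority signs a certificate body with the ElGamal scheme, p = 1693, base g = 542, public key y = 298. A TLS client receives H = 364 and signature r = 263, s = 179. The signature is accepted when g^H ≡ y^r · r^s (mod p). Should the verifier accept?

Left side g^H mod p:
542^2 = 293764 ≡ 875
542^4 ≡ 875^2 = 765625 ≡ 389
542^8 ≡ 389^2 = 151321 ≡ 644
542^16 ≡ 644^2 = 414736 ≡ 1644
542^32 ≡ 1644^2 = 2702736 ≡ 708
542^64 ≡ 708^2 = 501264 ≡ 136
542^128 ≡ 136^2 = 18496 ≡ 1566
542^256 ≡ 1566^2 = 2452356 ≡ 892
364 = 256 + 64 + 32 + 8 + 4, so 542^364 ≡ 892·136·708·644·389 ≡ 1310 (mod 1693)
Right side y^r · r^s mod p:
298^2 = 88804 ≡ 768
298^4 ≡ 768^2 = 589824 ≡ 660
298^8 ≡ 660^2 = 435600 ≡ 499
298^16 ≡ 499^2 = 249001 ≡ 130
298^32 ≡ 130^2 = 16900 ≡ 1663
298^64 ≡ 1663^2 = 2765569 ≡ 900
298^128 ≡ 900^2 = 810000 ≡ 746
298^256 ≡ 746^2 = 556516 ≡ 1212
263 = 256 + 4 + 2 + 1, so 298^263 ≡ 1212·660·768·298 ≡ 666 (mod 1693)
263^2 = 69169 ≡ 1449
263^4 ≡ 1449^2 = 2099601 ≡ 281
263^8 ≡ 281^2 = 78961 ≡ 1083
263^16 ≡ 1083^2 = 1172889 ≡ 1333
263^32 ≡ 1333^2 = 1776889 ≡ 932
263^64 ≡ 932^2 = 868624 ≡ 115
263^128 ≡ 115^2 = 13225 ≡ 1374
179 = 128 + 32 + 16 + 2 + 1, so 263^179 ≡ 1374·932·1333·1449·263 ≡ 848 (mod 1693)
666·848 = 564768 ≡ 999 (mod 1693)
1310 ≠ 999, so verification fails.

reject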